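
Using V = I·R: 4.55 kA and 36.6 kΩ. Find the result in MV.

4.55e3 × 36.6e3 = 166.53e6 V

166.53 MV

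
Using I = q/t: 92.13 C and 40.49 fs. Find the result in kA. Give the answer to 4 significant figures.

2275000000000 kA

(92.13) / (40.49 × 10^-15) = 2.27538 × 10^15 A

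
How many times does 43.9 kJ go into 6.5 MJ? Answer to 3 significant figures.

(6.5 × 10^6) / (43.9 × 10^3) = 0.1481 × 10^3

148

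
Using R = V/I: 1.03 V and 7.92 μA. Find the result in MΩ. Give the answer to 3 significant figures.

(1.03) / (7.92 × 10⁻⁶) = 0.13005 × 10⁶ Ω

0.130 MΩ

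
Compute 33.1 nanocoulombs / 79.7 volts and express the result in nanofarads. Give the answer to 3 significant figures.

0.415 nanofarads

(33.1 × 10^-9) / (79.7) = 0.41531 × 10^-9 F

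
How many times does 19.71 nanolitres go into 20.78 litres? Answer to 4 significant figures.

1054000000

(20.78) / (19.71 × 10⁻⁹) = 1.0543 × 10⁹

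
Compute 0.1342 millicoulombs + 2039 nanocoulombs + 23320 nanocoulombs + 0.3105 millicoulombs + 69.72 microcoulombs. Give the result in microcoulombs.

In microcoulombs:
  0.1342 millicoulombs = 0.1342 × 10³ microcoulombs = 134.2
  2039 nanocoulombs = 2039 × 10⁻³ microcoulombs = 2.039
  23320 nanocoulombs = 23320 × 10⁻³ microcoulombs = 23.32
  0.3105 millicoulombs = 0.3105 × 10³ microcoulombs = 310.5
  69.72 microcoulombs → 69.72
Sum: 134.2 + 2.039 + 23.32 + 310.5 + 69.72 = 539.779

539.779 microcoulombs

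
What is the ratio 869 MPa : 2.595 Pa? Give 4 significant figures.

(869 × 10⁶) / (2.595) = 334.87 × 10⁶

334900000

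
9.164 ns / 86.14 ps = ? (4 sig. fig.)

106.4

(9.164 × 10⁻⁹) / (86.14 × 10⁻¹²) = 0.10638 × 10³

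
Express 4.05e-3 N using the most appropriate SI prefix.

4.05 mN

= 4.05e-3 N; 1e-3 is milli.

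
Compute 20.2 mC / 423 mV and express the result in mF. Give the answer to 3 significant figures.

47.8 mF

(20.2e-3) / (423e-3) = 0.047754 F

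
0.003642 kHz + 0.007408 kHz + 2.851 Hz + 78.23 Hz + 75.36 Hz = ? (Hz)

167.491 Hz

In Hz:
  0.003642 kHz = 0.003642 × 10³ Hz = 3.642
  0.007408 kHz = 0.007408 × 10³ Hz = 7.408
  2.851 Hz → 2.851
  78.23 Hz → 78.23
  75.36 Hz → 75.36
Sum: 3.642 + 7.408 + 2.851 + 78.23 + 75.36 = 167.491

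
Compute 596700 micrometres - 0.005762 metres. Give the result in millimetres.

590.938 millimetres

In millimetres:
  596700 micrometres = 596700e-3 millimetres = 596.7
  0.005762 metres = 0.005762e3 millimetres = 5.762
Difference: 596.7 - 5.762 = 590.938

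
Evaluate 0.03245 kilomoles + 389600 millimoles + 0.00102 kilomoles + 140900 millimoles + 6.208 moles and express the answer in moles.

In moles:
  0.03245 kilomoles = 0.03245 × 10³ moles = 32.45
  389600 millimoles = 389600 × 10⁻³ moles = 389.6
  0.00102 kilomoles = 0.00102 × 10³ moles = 1.02
  140900 millimoles = 140900 × 10⁻³ moles = 140.9
  6.208 moles → 6.208
Sum: 32.45 + 389.6 + 1.02 + 140.9 + 6.208 = 570.178

570.178 moles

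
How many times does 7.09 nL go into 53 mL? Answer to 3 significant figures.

7480000

(53 × 10^-3) / (7.09 × 10^-9) = 7.475 × 10^6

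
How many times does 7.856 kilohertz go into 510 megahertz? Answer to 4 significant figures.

64920

(510e6) / (7.856e3) = 64.919e3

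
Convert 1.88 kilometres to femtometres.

kilo = 10³, femto = 10⁻¹⁵; factor is 10¹⁸.
1.88 × 10¹⁸ = 1880000000000000000

1880000000000000000 femtometres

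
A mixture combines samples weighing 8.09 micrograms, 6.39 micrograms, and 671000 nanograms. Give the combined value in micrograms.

685.48 micrograms

In micrograms:
  8.09 micrograms → 8.09
  6.39 micrograms → 6.39
  671000 nanograms = 671000e-3 micrograms = 671
Sum: 8.09 + 6.39 + 671 = 685.48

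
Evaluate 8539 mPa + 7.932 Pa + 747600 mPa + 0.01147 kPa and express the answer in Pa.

775.541 Pa

In Pa:
  8539 mPa = 8539 × 10⁻³ Pa = 8.539
  7.932 Pa → 7.932
  747600 mPa = 747600 × 10⁻³ Pa = 747.6
  0.01147 kPa = 0.01147 × 10³ Pa = 11.47
Sum: 8.539 + 7.932 + 747.6 + 11.47 = 775.541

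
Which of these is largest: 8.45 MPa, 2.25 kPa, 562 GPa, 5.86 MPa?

8.45 MPa = 8450000 Pa
2.25 kPa = 2250 Pa
562 GPa = 562000000000 Pa
5.86 MPa = 5860000 Pa

562 GPa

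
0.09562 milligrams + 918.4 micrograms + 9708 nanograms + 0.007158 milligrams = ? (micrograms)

1030.886 micrograms

In micrograms:
  0.09562 milligrams = 0.09562 × 10^3 micrograms = 95.62
  918.4 micrograms → 918.4
  9708 nanograms = 9708 × 10^-3 micrograms = 9.708
  0.007158 milligrams = 0.007158 × 10^3 micrograms = 7.158
Sum: 95.62 + 918.4 + 9.708 + 7.158 = 1030.886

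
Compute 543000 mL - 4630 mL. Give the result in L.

In L:
  543000 mL = 543000 × 10^-3 L = 543
  4630 mL = 4630 × 10^-3 L = 4.63
Difference: 543 - 4.63 = 538.37

538.37 L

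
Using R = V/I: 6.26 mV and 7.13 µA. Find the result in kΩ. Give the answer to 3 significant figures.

0.878 kΩ

(6.26e-3) / (7.13e-6) = 0.87798e3 Ω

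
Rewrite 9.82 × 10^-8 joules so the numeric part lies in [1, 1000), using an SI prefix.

98.2 nanojoules

= 98.2 × 10^-9 joules; 10^-9 is nano.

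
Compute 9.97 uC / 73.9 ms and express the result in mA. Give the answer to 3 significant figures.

0.135 mA

(9.97 × 10⁻⁶) / (73.9 × 10⁻³) = 0.13491 × 10⁻³ A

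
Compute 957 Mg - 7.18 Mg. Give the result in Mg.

In Mg:
  957 Mg → 957
  7.18 Mg → 7.18
Difference: 957 - 7.18 = 949.82

949.82 Mg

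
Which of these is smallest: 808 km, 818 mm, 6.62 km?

818 mm

808 km = 808000 m
818 mm = 0.818 m
6.62 km = 6620 m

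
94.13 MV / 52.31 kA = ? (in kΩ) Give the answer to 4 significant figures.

1.799 kΩ

(94.13 × 10⁶) / (52.31 × 10³) = 1.79946 × 10³ Ω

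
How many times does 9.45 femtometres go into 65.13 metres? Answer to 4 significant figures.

(65.13) / (9.45 × 10^-15) = 6.8921 × 10^15

6892000000000000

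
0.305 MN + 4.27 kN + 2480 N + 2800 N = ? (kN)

In kN:
  0.305 MN = 0.305 × 10³ kN = 305
  4.27 kN → 4.27
  2480 N = 2480 × 10⁻³ kN = 2.48
  2800 N = 2800 × 10⁻³ kN = 2.8
Sum: 305 + 4.27 + 2.48 + 2.8 = 314.55

314.55 kN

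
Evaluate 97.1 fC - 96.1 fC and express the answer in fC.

1 fC

In fC:
  97.1 fC → 97.1
  96.1 fC → 96.1
Difference: 97.1 - 96.1 = 1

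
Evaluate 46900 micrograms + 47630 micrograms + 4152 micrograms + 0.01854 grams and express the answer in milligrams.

In milligrams:
  46900 micrograms = 46900 × 10^-3 milligrams = 46.9
  47630 micrograms = 47630 × 10^-3 milligrams = 47.63
  4152 micrograms = 4152 × 10^-3 milligrams = 4.152
  0.01854 grams = 0.01854 × 10^3 milligrams = 18.54
Sum: 46.9 + 47.63 + 4.152 + 18.54 = 117.222

117.222 milligrams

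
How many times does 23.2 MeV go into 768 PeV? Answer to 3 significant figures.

(768 × 10¹⁵) / (23.2 × 10⁶) = 33.1 × 10⁹

33100000000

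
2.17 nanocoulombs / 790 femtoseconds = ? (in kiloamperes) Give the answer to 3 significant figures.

(2.17 × 10⁻⁹) / (790 × 10⁻¹⁵) = 0.0027468 × 10⁶ A

2.75 kiloamperes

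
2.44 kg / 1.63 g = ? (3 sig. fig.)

(2.44 × 10^3) / (1.63) = 1.497 × 10^3

1500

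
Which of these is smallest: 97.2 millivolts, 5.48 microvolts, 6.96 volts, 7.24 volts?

5.48 microvolts

97.2 millivolts = 0.0972 volts
5.48 microvolts = 0.00000548 volts
6.96 volts = 6.96 volts
7.24 volts = 7.24 volts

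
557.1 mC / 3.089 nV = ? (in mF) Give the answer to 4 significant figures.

(557.1e-3) / (3.089e-9) = 180.35e6 F

180300000000 mF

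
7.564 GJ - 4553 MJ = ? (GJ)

In GJ:
  7.564 GJ → 7.564
  4553 MJ = 4553 × 10⁻³ GJ = 4.553
Difference: 7.564 - 4.553 = 3.011

3.011 GJ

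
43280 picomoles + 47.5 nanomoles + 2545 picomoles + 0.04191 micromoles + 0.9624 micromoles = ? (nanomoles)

1097.635 nanomoles

In nanomoles:
  43280 picomoles = 43280 × 10^-3 nanomoles = 43.28
  47.5 nanomoles → 47.5
  2545 picomoles = 2545 × 10^-3 nanomoles = 2.545
  0.04191 micromoles = 0.04191 × 10^3 nanomoles = 41.91
  0.9624 micromoles = 0.9624 × 10^3 nanomoles = 962.4
Sum: 43.28 + 47.5 + 2.545 + 41.91 + 962.4 = 1097.635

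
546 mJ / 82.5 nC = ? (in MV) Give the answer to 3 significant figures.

6.62 MV

(546e-3) / (82.5e-9) = 6.6182e6 V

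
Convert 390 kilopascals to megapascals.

kilo = 1e3, mega = 1e6; factor is 1e-3.
390 × 1e-3 = 0.39

0.39 megapascals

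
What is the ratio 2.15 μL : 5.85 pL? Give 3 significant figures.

368000

(2.15 × 10⁻⁶) / (5.85 × 10⁻¹²) = 0.3675 × 10⁶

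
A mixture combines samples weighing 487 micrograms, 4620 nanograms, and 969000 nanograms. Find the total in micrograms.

1460.62 micrograms

In micrograms:
  487 micrograms → 487
  4620 nanograms = 4620 × 10^-3 micrograms = 4.62
  969000 nanograms = 969000 × 10^-3 micrograms = 969
Sum: 487 + 4.62 + 969 = 1460.62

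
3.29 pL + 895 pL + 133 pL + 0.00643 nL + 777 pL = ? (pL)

In pL:
  3.29 pL → 3.29
  895 pL → 895
  133 pL → 133
  0.00643 nL = 0.00643 × 10^3 pL = 6.43
  777 pL → 777
Sum: 3.29 + 895 + 133 + 6.43 + 777 = 1814.72

1814.72 pL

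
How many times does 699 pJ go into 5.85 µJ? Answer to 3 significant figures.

8370

(5.85 × 10⁻⁶) / (699 × 10⁻¹²) = 0.008369 × 10⁶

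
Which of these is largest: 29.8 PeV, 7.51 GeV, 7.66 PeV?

29.8 PeV

29.8 PeV = 29800000000000000 eV
7.51 GeV = 7510000000 eV
7.66 PeV = 7660000000000000 eV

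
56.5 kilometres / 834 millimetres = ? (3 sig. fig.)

(56.5e3) / (834e-3) = 0.06775e6

67700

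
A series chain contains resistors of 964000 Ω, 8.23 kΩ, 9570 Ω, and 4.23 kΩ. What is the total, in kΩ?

986.03 kΩ

In kΩ:
  964000 Ω = 964000 × 10⁻³ kΩ = 964
  8.23 kΩ → 8.23
  9570 Ω = 9570 × 10⁻³ kΩ = 9.57
  4.23 kΩ → 4.23
Sum: 964 + 8.23 + 9.57 + 4.23 = 986.03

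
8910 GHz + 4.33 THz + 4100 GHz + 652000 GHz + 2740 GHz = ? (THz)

672.08 THz

In THz:
  8910 GHz = 8910 × 10⁻³ THz = 8.91
  4.33 THz → 4.33
  4100 GHz = 4100 × 10⁻³ THz = 4.1
  652000 GHz = 652000 × 10⁻³ THz = 652
  2740 GHz = 2740 × 10⁻³ THz = 2.74
Sum: 8.91 + 4.33 + 4.1 + 652 + 2.74 = 672.08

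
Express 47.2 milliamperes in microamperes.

47200 microamperes

milli = 1e-3, micro = 1e-6; factor is 1e3.
47.2 × 1e3 = 47200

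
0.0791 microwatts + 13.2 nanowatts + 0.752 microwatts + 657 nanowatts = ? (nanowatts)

1501.3 nanowatts

In nanowatts:
  0.0791 microwatts = 0.0791e3 nanowatts = 79.1
  13.2 nanowatts → 13.2
  0.752 microwatts = 0.752e3 nanowatts = 752
  657 nanowatts → 657
Sum: 79.1 + 13.2 + 752 + 657 = 1501.3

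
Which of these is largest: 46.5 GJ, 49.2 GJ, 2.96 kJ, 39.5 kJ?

49.2 GJ

46.5 GJ = 46500000000 J
49.2 GJ = 49200000000 J
2.96 kJ = 2960 J
39.5 kJ = 39500 J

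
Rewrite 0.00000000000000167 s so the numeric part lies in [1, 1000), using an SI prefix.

= 1.67 × 10⁻¹⁵ s; 10⁻¹⁵ is femto.

1.67 fs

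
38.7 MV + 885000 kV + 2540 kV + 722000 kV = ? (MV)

In MV:
  38.7 MV → 38.7
  885000 kV = 885000 × 10^-3 MV = 885
  2540 kV = 2540 × 10^-3 MV = 2.54
  722000 kV = 722000 × 10^-3 MV = 722
Sum: 38.7 + 885 + 2.54 + 722 = 1648.24

1648.24 MV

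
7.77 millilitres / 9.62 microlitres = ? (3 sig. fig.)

(7.77 × 10^-3) / (9.62 × 10^-6) = 0.8077 × 10^3

808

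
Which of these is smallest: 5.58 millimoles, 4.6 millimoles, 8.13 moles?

4.6 millimoles

5.58 millimoles = 0.00558 moles
4.6 millimoles = 0.0046 moles
8.13 moles = 8.13 moles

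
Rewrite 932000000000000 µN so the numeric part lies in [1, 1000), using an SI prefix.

= 932e6 N; 1e6 is mega.

932 MN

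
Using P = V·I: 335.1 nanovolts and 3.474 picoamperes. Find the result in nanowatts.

0.0000000011641374 nanowatts

335.1 × 10^-9 × 3.474 × 10^-12 = 1164.1374 × 10^-21 W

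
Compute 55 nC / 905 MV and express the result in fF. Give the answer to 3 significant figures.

0.0608 fF

(55 × 10^-9) / (905 × 10^6) = 0.060773 × 10^-15 F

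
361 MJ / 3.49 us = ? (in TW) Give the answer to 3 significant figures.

103 TW

(361 × 10⁶) / (3.49 × 10⁻⁶) = 103.44 × 10¹² W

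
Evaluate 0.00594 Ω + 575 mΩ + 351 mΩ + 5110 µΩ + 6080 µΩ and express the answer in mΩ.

943.13 mΩ

In mΩ:
  0.00594 Ω = 0.00594 × 10³ mΩ = 5.94
  575 mΩ → 575
  351 mΩ → 351
  5110 µΩ = 5110 × 10⁻³ mΩ = 5.11
  6080 µΩ = 6080 × 10⁻³ mΩ = 6.08
Sum: 5.94 + 575 + 351 + 5.11 + 6.08 = 943.13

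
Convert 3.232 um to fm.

micro = 10⁻⁶, femto = 10⁻¹⁵; factor is 10⁹.
3.232 × 10⁹ = 3232000000

3232000000 fm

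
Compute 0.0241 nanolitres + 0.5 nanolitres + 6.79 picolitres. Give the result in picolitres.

530.89 picolitres

In picolitres:
  0.0241 nanolitres = 0.0241e3 picolitres = 24.1
  0.5 nanolitres = 0.5e3 picolitres = 500
  6.79 picolitres → 6.79
Sum: 24.1 + 500 + 6.79 = 530.89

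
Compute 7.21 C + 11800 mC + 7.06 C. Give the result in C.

In C:
  7.21 C → 7.21
  11800 mC = 11800 × 10⁻³ C = 11.8
  7.06 C → 7.06
Sum: 7.21 + 11.8 + 7.06 = 26.07

26.07 C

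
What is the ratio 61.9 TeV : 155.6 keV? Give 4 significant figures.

(61.9 × 10^12) / (155.6 × 10^3) = 0.39781 × 10^9

397800000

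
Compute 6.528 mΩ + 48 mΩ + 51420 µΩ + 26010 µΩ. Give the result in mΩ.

131.958 mΩ

In mΩ:
  6.528 mΩ → 6.528
  48 mΩ → 48
  51420 µΩ = 51420e-3 mΩ = 51.42
  26010 µΩ = 26010e-3 mΩ = 26.01
Sum: 6.528 + 48 + 51.42 + 26.01 = 131.958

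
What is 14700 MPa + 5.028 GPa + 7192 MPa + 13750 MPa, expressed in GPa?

In GPa:
  14700 MPa = 14700 × 10^-3 GPa = 14.7
  5.028 GPa → 5.028
  7192 MPa = 7192 × 10^-3 GPa = 7.192
  13750 MPa = 13750 × 10^-3 GPa = 13.75
Sum: 14.7 + 5.028 + 7.192 + 13.75 = 40.67

40.67 GPa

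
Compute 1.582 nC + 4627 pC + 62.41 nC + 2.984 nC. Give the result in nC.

71.603 nC

In nC:
  1.582 nC → 1.582
  4627 pC = 4627 × 10⁻³ nC = 4.627
  62.41 nC → 62.41
  2.984 nC → 2.984
Sum: 1.582 + 4.627 + 62.41 + 2.984 = 71.603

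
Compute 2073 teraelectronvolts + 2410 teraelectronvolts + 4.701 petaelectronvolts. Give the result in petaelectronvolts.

9.184 petaelectronvolts

In petaelectronvolts:
  2073 teraelectronvolts = 2073e-3 petaelectronvolts = 2.073
  2410 teraelectronvolts = 2410e-3 petaelectronvolts = 2.41
  4.701 petaelectronvolts → 4.701
Sum: 2.073 + 2.41 + 4.701 = 9.184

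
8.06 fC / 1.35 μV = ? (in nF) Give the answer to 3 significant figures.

5.97 nF

(8.06 × 10⁻¹⁵) / (1.35 × 10⁻⁶) = 5.9704 × 10⁻⁹ F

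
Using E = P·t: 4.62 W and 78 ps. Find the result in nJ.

0.36036 nJ

4.62 × 78 × 10⁻¹² = 360.36 × 10⁻¹² J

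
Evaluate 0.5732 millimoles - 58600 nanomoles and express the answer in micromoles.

514.6 micromoles

In micromoles:
  0.5732 millimoles = 0.5732 × 10^3 micromoles = 573.2
  58600 nanomoles = 58600 × 10^-3 micromoles = 58.6
Difference: 573.2 - 58.6 = 514.6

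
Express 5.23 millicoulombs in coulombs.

milli = 1e-3, (no prefix) = 1e0; factor is 1e-3.
5.23 × 1e-3 = 0.00523

0.00523 coulombs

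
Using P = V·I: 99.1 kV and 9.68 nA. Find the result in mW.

0.959288 mW

99.1 × 10^3 × 9.68 × 10^-9 = 959.288 × 10^-6 W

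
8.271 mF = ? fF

8271000000000 fF

milli = 10⁻³, femto = 10⁻¹⁵; factor is 10¹².
8.271 × 10¹² = 8271000000000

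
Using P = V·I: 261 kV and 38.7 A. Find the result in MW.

10.1007 MW

261 × 10³ × 38.7 = 10100.7 × 10³ W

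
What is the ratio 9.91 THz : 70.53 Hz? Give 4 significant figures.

140500000000

(9.91 × 10^12) / (70.53) = 0.14051 × 10^12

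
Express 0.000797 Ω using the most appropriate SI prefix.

797 μΩ

= 797 × 10⁻⁶ Ω; 10⁻⁶ is micro.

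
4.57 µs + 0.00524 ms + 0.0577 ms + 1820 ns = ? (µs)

69.33 µs

In µs:
  4.57 µs → 4.57
  0.00524 ms = 0.00524 × 10^3 µs = 5.24
  0.0577 ms = 0.0577 × 10^3 µs = 57.7
  1820 ns = 1820 × 10^-3 µs = 1.82
Sum: 4.57 + 5.24 + 57.7 + 1.82 = 69.33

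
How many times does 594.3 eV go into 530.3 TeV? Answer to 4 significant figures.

892300000000

(530.3e12) / (594.3) = 0.89231e12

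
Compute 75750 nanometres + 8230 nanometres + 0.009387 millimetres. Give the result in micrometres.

93.367 micrometres

In micrometres:
  75750 nanometres = 75750e-3 micrometres = 75.75
  8230 nanometres = 8230e-3 micrometres = 8.23
  0.009387 millimetres = 0.009387e3 micrometres = 9.387
Sum: 75.75 + 8.23 + 9.387 = 93.367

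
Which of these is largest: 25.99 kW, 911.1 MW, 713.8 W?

911.1 MW

25.99 kW = 25990 W
911.1 MW = 911100000 W
713.8 W = 713.8 W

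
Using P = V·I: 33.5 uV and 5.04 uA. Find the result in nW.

33.5 × 10⁻⁶ × 5.04 × 10⁻⁶ = 168.84 × 10⁻¹² W

0.16884 nW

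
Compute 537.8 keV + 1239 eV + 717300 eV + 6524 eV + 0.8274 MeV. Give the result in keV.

2090.263 keV

In keV:
  537.8 keV → 537.8
  1239 eV = 1239 × 10⁻³ keV = 1.239
  717300 eV = 717300 × 10⁻³ keV = 717.3
  6524 eV = 6524 × 10⁻³ keV = 6.524
  0.8274 MeV = 0.8274 × 10³ keV = 827.4
Sum: 537.8 + 1.239 + 717.3 + 6.524 + 827.4 = 2090.263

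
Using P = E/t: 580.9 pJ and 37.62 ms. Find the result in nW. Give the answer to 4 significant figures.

(580.9e-12) / (37.62e-3) = 15.4413e-9 W

15.44 nW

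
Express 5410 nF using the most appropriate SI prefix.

= 5.41 × 10^-6 F; 10^-6 is micro.

5.41 uF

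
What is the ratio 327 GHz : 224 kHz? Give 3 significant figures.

(327 × 10⁹) / (224 × 10³) = 1.46 × 10⁶

1460000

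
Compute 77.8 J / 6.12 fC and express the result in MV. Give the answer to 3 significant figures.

12700000000 MV

(77.8) / (6.12 × 10^-15) = 12.712 × 10^15 V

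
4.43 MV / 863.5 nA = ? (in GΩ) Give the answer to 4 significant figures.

5130 GΩ

(4.43e6) / (863.5e-9) = 0.00513028e15 Ω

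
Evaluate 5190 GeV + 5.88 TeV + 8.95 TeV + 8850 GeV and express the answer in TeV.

28.87 TeV

In TeV:
  5190 GeV = 5190 × 10⁻³ TeV = 5.19
  5.88 TeV → 5.88
  8.95 TeV → 8.95
  8850 GeV = 8850 × 10⁻³ TeV = 8.85
Sum: 5.19 + 5.88 + 8.95 + 8.85 = 28.87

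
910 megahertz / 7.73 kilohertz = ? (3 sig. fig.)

(910 × 10^6) / (7.73 × 10^3) = 117.7 × 10^3

118000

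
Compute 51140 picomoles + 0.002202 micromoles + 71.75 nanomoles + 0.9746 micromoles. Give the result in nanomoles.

1099.692 nanomoles

In nanomoles:
  51140 picomoles = 51140 × 10⁻³ nanomoles = 51.14
  0.002202 micromoles = 0.002202 × 10³ nanomoles = 2.202
  71.75 nanomoles → 71.75
  0.9746 micromoles = 0.9746 × 10³ nanomoles = 974.6
Sum: 51.14 + 2.202 + 71.75 + 974.6 = 1099.692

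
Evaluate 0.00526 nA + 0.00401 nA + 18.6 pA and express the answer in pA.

27.87 pA

In pA:
  0.00526 nA = 0.00526 × 10³ pA = 5.26
  0.00401 nA = 0.00401 × 10³ pA = 4.01
  18.6 pA → 18.6
Sum: 5.26 + 4.01 + 18.6 = 27.87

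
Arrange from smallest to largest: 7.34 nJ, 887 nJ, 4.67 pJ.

7.34 nJ = 0.00000000734 J
887 nJ = 0.000000887 J
4.67 pJ = 0.00000000000467 J

4.67 pJ < 7.34 nJ < 887 nJ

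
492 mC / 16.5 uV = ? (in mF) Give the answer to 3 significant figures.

29800000 mF

(492 × 10^-3) / (16.5 × 10^-6) = 29.818 × 10^3 F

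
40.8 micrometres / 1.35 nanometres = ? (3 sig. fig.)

(40.8 × 10⁻⁶) / (1.35 × 10⁻⁹) = 30.22 × 10³

30200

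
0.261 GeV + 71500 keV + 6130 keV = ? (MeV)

338.63 MeV

In MeV:
  0.261 GeV = 0.261 × 10³ MeV = 261
  71500 keV = 71500 × 10⁻³ MeV = 71.5
  6130 keV = 6130 × 10⁻³ MeV = 6.13
Sum: 261 + 71.5 + 6.13 = 338.63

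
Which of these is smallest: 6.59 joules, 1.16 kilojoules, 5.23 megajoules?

6.59 joules

6.59 joules = 6.59 joules
1.16 kilojoules = 1160 joules
5.23 megajoules = 5230000 joules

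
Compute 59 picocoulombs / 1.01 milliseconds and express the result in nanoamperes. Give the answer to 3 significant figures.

(59 × 10⁻¹²) / (1.01 × 10⁻³) = 58.416 × 10⁻⁹ A

58.4 nanoamperes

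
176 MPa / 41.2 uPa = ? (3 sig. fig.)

4270000000000

(176 × 10^6) / (41.2 × 10^-6) = 4.272 × 10^12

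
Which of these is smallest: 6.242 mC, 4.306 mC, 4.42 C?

4.306 mC

6.242 mC = 0.006242 C
4.306 mC = 0.004306 C
4.42 C = 4.42 C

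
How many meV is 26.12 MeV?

26120000000 meV

mega = 1e6, milli = 1e-3; factor is 1e9.
26.12 × 1e9 = 26120000000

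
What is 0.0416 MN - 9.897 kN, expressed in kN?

In kN:
  0.0416 MN = 0.0416 × 10³ kN = 41.6
  9.897 kN → 9.897
Difference: 41.6 - 9.897 = 31.703

31.703 kN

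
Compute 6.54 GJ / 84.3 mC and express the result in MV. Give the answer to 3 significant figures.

(6.54 × 10⁹) / (84.3 × 10⁻³) = 0.07758 × 10¹² V

77600 MV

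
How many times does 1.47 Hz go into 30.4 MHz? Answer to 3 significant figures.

20700000

(30.4e6) / (1.47) = 20.68e6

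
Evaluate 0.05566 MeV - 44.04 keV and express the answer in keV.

11.62 keV

In keV:
  0.05566 MeV = 0.05566 × 10^3 keV = 55.66
  44.04 keV → 44.04
Difference: 55.66 - 44.04 = 11.62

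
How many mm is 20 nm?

nano = 1e-9, milli = 1e-3; factor is 1e-6.
20 × 1e-6 = 0.00002

0.00002 mm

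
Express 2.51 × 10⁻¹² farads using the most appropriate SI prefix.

2.51 picofarads

= 2.51 × 10⁻¹² farads; 10⁻¹² is pico.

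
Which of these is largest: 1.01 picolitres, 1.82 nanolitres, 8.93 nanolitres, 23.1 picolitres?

8.93 nanolitres

1.01 picolitres = 0.00000000000101 litres
1.82 nanolitres = 0.00000000182 litres
8.93 nanolitres = 0.00000000893 litres
23.1 picolitres = 0.0000000000231 litres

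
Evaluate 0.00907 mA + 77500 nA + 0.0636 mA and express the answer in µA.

150.17 µA

In µA:
  0.00907 mA = 0.00907e3 µA = 9.07
  77500 nA = 77500e-3 µA = 77.5
  0.0636 mA = 0.0636e3 µA = 63.6
Sum: 9.07 + 77.5 + 63.6 = 150.17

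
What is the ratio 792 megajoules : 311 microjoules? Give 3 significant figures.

(792 × 10⁶) / (311 × 10⁻⁶) = 2.547 × 10¹²

2550000000000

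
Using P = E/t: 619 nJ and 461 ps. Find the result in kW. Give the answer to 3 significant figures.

(619 × 10^-9) / (461 × 10^-12) = 1.3427 × 10^3 W

1.34 kW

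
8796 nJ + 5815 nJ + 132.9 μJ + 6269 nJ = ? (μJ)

153.78 μJ

In μJ:
  8796 nJ = 8796 × 10⁻³ μJ = 8.796
  5815 nJ = 5815 × 10⁻³ μJ = 5.815
  132.9 μJ → 132.9
  6269 nJ = 6269 × 10⁻³ μJ = 6.269
Sum: 8.796 + 5.815 + 132.9 + 6.269 = 153.78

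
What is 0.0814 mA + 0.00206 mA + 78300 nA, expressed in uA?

In uA:
  0.0814 mA = 0.0814 × 10^3 uA = 81.4
  0.00206 mA = 0.00206 × 10^3 uA = 2.06
  78300 nA = 78300 × 10^-3 uA = 78.3
Sum: 81.4 + 2.06 + 78.3 = 161.76

161.76 uA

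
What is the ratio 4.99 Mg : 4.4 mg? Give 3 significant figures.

(4.99 × 10^6) / (4.4 × 10^-3) = 1.134 × 10^9

1130000000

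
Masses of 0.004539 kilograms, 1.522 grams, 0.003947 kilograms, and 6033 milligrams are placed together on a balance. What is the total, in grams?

16.041 grams

In grams:
  0.004539 kilograms = 0.004539 × 10³ grams = 4.539
  1.522 grams → 1.522
  0.003947 kilograms = 0.003947 × 10³ grams = 3.947
  6033 milligrams = 6033 × 10⁻³ grams = 6.033
Sum: 4.539 + 1.522 + 3.947 + 6.033 = 16.041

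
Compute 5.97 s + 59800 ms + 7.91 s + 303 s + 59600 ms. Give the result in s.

In s:
  5.97 s → 5.97
  59800 ms = 59800 × 10⁻³ s = 59.8
  7.91 s → 7.91
  303 s → 303
  59600 ms = 59600 × 10⁻³ s = 59.6
Sum: 5.97 + 59.8 + 7.91 + 303 + 59.6 = 436.28

436.28 s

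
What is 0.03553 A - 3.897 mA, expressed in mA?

In mA:
  0.03553 A = 0.03553 × 10³ mA = 35.53
  3.897 mA → 3.897
Difference: 35.53 - 3.897 = 31.633

31.633 mA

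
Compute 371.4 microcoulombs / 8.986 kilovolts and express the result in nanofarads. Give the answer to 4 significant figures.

(371.4 × 10⁻⁶) / (8.986 × 10³) = 41.331 × 10⁻⁹ F

41.33 nanofarads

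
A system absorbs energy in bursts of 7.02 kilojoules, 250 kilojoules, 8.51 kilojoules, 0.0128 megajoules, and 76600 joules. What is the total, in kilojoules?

In kilojoules:
  7.02 kilojoules → 7.02
  250 kilojoules → 250
  8.51 kilojoules → 8.51
  0.0128 megajoules = 0.0128 × 10³ kilojoules = 12.8
  76600 joules = 76600 × 10⁻³ kilojoules = 76.6
Sum: 7.02 + 250 + 8.51 + 12.8 + 76.6 = 354.93

354.93 kilojoules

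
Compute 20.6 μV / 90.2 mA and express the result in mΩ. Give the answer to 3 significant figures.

0.228 mΩ

(20.6 × 10⁻⁶) / (90.2 × 10⁻³) = 0.22838 × 10⁻³ Ω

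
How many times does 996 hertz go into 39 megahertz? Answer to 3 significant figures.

(39e6) / (996) = 0.03916e6

39200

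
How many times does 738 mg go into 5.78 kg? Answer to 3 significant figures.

7830

(5.78e3) / (738e-3) = 0.007832e6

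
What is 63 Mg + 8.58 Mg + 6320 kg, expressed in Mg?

77.9 Mg

In Mg:
  63 Mg → 63
  8.58 Mg → 8.58
  6320 kg = 6320e-3 Mg = 6.32
Sum: 63 + 8.58 + 6.32 = 77.9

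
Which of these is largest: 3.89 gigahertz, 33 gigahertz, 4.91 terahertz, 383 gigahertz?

3.89 gigahertz = 3890000000 hertz
33 gigahertz = 33000000000 hertz
4.91 terahertz = 4910000000000 hertz
383 gigahertz = 383000000000 hertz

4.91 terahertz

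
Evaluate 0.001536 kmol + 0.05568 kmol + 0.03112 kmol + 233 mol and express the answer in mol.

In mol:
  0.001536 kmol = 0.001536 × 10^3 mol = 1.536
  0.05568 kmol = 0.05568 × 10^3 mol = 55.68
  0.03112 kmol = 0.03112 × 10^3 mol = 31.12
  233 mol → 233
Sum: 1.536 + 55.68 + 31.12 + 233 = 321.336

321.336 mol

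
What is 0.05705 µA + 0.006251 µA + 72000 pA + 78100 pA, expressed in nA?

213.401 nA

In nA:
  0.05705 µA = 0.05705e3 nA = 57.05
  0.006251 µA = 0.006251e3 nA = 6.251
  72000 pA = 72000e-3 nA = 72
  78100 pA = 78100e-3 nA = 78.1
Sum: 57.05 + 6.251 + 72 + 78.1 = 213.401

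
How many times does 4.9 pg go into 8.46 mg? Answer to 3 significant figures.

(8.46 × 10^-3) / (4.9 × 10^-12) = 1.727 × 10^9

1730000000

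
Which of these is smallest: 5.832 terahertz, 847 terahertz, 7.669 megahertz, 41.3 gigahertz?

5.832 terahertz = 5832000000000 hertz
847 terahertz = 847000000000000 hertz
7.669 megahertz = 7669000 hertz
41.3 gigahertz = 41300000000 hertz

7.669 megahertz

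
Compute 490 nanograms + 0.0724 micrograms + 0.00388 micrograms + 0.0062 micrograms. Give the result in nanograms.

572.48 nanograms

In nanograms:
  490 nanograms → 490
  0.0724 micrograms = 0.0724 × 10³ nanograms = 72.4
  0.00388 micrograms = 0.00388 × 10³ nanograms = 3.88
  0.0062 micrograms = 0.0062 × 10³ nanograms = 6.2
Sum: 490 + 72.4 + 3.88 + 6.2 = 572.48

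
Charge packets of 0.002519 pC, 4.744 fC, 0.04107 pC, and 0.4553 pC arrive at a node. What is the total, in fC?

503.633 fC

In fC:
  0.002519 pC = 0.002519 × 10³ fC = 2.519
  4.744 fC → 4.744
  0.04107 pC = 0.04107 × 10³ fC = 41.07
  0.4553 pC = 0.4553 × 10³ fC = 455.3
Sum: 2.519 + 4.744 + 41.07 + 455.3 = 503.633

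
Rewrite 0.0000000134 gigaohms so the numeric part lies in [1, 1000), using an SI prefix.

= 13.4 ohms; mantissa already in [1, 1000).

13.4 ohms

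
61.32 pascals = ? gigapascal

(no prefix) = 10⁰, giga = 10⁹; factor is 10⁻⁹.
61.32 × 10⁻⁹ = 0.00000006132

0.00000006132 gigapascals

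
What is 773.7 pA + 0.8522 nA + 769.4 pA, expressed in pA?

In pA:
  773.7 pA → 773.7
  0.8522 nA = 0.8522 × 10³ pA = 852.2
  769.4 pA → 769.4
Sum: 773.7 + 852.2 + 769.4 = 2395.3

2395.3 pA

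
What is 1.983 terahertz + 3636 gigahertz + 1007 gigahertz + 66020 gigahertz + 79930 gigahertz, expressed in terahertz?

In terahertz:
  1.983 terahertz → 1.983
  3636 gigahertz = 3636 × 10⁻³ terahertz = 3.636
  1007 gigahertz = 1007 × 10⁻³ terahertz = 1.007
  66020 gigahertz = 66020 × 10⁻³ terahertz = 66.02
  79930 gigahertz = 79930 × 10⁻³ terahertz = 79.93
Sum: 1.983 + 3.636 + 1.007 + 66.02 + 79.93 = 152.576

152.576 terahertz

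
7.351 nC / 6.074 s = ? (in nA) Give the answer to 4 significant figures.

1.210 nA

(7.351e-9) / (6.074) = 1.21024e-9 A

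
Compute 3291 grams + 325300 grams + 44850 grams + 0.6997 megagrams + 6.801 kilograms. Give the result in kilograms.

In kilograms:
  3291 grams = 3291e-3 kilograms = 3.291
  325300 grams = 325300e-3 kilograms = 325.3
  44850 grams = 44850e-3 kilograms = 44.85
  0.6997 megagrams = 0.6997e3 kilograms = 699.7
  6.801 kilograms → 6.801
Sum: 3.291 + 325.3 + 44.85 + 699.7 + 6.801 = 1079.942

1079.942 kilograms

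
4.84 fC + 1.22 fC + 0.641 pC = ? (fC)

647.06 fC

In fC:
  4.84 fC → 4.84
  1.22 fC → 1.22
  0.641 pC = 0.641e3 fC = 641
Sum: 4.84 + 1.22 + 641 = 647.06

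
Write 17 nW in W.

nano = 10⁻⁹, (no prefix) = 10⁰; factor is 10⁻⁹.
17 × 10⁻⁹ = 0.000000017

0.000000017 W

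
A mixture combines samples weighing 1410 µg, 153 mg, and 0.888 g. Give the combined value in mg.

1042.41 mg

In mg:
  1410 µg = 1410e-3 mg = 1.41
  153 mg → 153
  0.888 g = 0.888e3 mg = 888
Sum: 1.41 + 153 + 888 = 1042.41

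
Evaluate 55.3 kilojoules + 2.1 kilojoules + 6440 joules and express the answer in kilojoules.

In kilojoules:
  55.3 kilojoules → 55.3
  2.1 kilojoules → 2.1
  6440 joules = 6440 × 10⁻³ kilojoules = 6.44
Sum: 55.3 + 2.1 + 6.44 = 63.84

63.84 kilojoules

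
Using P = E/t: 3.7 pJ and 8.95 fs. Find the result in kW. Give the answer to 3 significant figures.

(3.7 × 10^-12) / (8.95 × 10^-15) = 0.41341 × 10^3 W

0.413 kW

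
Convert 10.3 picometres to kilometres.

pico = 10⁻¹², kilo = 10³; factor is 10⁻¹⁵.
10.3 × 10⁻¹⁵ = 0.0000000000000103

0.0000000000000103 kilometres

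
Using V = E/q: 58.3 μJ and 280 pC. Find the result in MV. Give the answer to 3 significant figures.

0.208 MV

(58.3 × 10⁻⁶) / (280 × 10⁻¹²) = 0.20821 × 10⁶ V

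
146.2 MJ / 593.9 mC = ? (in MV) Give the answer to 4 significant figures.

(146.2 × 10^6) / (593.9 × 10^-3) = 0.246169 × 10^9 V

246.2 MV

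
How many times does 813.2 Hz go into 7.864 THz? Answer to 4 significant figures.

9670000000

(7.864 × 10¹²) / (813.2) = 0.0096704 × 10¹²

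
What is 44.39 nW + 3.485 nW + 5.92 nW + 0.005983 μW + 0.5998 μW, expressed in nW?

In nW:
  44.39 nW → 44.39
  3.485 nW → 3.485
  5.92 nW → 5.92
  0.005983 μW = 0.005983e3 nW = 5.983
  0.5998 μW = 0.5998e3 nW = 599.8
Sum: 44.39 + 3.485 + 5.92 + 5.983 + 599.8 = 659.578

659.578 nW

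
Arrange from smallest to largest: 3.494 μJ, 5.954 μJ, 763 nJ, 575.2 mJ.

763 nJ < 3.494 μJ < 5.954 μJ < 575.2 mJ

3.494 μJ = 0.000003494 J
5.954 μJ = 0.000005954 J
763 nJ = 0.000000763 J
575.2 mJ = 0.5752 J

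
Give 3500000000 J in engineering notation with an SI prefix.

3.5 GJ

= 3.5e9 J; 1e9 is giga.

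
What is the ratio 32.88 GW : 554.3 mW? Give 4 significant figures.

59320000000

(32.88 × 10⁹) / (554.3 × 10⁻³) = 0.059318 × 10¹²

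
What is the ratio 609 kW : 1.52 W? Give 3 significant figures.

(609e3) / (1.52) = 400.7e3

401000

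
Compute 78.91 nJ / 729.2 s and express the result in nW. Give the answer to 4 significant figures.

0.1082 nW

(78.91 × 10^-9) / (729.2) = 0.108214 × 10^-9 W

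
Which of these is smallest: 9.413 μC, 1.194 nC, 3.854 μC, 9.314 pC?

9.314 pC

9.413 μC = 0.000009413 C
1.194 nC = 0.000000001194 C
3.854 μC = 0.000003854 C
9.314 pC = 0.000000000009314 C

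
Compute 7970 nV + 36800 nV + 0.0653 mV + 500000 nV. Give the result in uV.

In uV:
  7970 nV = 7970e-3 uV = 7.97
  36800 nV = 36800e-3 uV = 36.8
  0.0653 mV = 0.0653e3 uV = 65.3
  500000 nV = 500000e-3 uV = 500
Sum: 7.97 + 36.8 + 65.3 + 500 = 610.07

610.07 uV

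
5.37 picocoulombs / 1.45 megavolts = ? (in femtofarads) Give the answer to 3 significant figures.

(5.37e-12) / (1.45e6) = 3.7034e-18 F

0.00370 femtofarads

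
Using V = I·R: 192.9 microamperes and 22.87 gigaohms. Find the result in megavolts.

192.9 × 10^-6 × 22.87 × 10^9 = 4411.623 × 10^3 V

4.411623 megavolts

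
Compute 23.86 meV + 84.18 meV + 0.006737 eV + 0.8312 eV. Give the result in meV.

In meV:
  23.86 meV → 23.86
  84.18 meV → 84.18
  0.006737 eV = 0.006737 × 10³ meV = 6.737
  0.8312 eV = 0.8312 × 10³ meV = 831.2
Sum: 23.86 + 84.18 + 6.737 + 831.2 = 945.977

945.977 meV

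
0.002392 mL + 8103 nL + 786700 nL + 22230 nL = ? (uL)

819.425 uL

In uL:
  0.002392 mL = 0.002392 × 10^3 uL = 2.392
  8103 nL = 8103 × 10^-3 uL = 8.103
  786700 nL = 786700 × 10^-3 uL = 786.7
  22230 nL = 22230 × 10^-3 uL = 22.23
Sum: 2.392 + 8.103 + 786.7 + 22.23 = 819.425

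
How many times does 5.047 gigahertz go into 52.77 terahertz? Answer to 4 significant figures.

(52.77 × 10¹²) / (5.047 × 10⁹) = 10.456 × 10³

10460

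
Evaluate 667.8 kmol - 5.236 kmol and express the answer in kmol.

In kmol:
  667.8 kmol → 667.8
  5.236 kmol → 5.236
Difference: 667.8 - 5.236 = 662.564

662.564 kmol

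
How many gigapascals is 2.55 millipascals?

0.00000000000255 gigapascals

milli = 1e-3, giga = 1e9; factor is 1e-12.
2.55 × 1e-12 = 0.00000000000255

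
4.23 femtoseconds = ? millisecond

femto = 10^-15, milli = 10^-3; factor is 10^-12.
4.23 × 10^-12 = 0.00000000000423

0.00000000000423 milliseconds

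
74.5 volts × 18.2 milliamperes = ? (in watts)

74.5 × 18.2 × 10^-3 = 1355.9 × 10^-3 W

1.3559 watts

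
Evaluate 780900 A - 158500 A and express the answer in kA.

622.4 kA

In kA:
  780900 A = 780900 × 10⁻³ kA = 780.9
  158500 A = 158500 × 10⁻³ kA = 158.5
Difference: 780.9 - 158.5 = 622.4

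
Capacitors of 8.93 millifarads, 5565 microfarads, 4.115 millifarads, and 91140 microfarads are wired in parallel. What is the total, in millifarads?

In millifarads:
  8.93 millifarads → 8.93
  5565 microfarads = 5565e-3 millifarads = 5.565
  4.115 millifarads → 4.115
  91140 microfarads = 91140e-3 millifarads = 91.14
Sum: 8.93 + 5.565 + 4.115 + 91.14 = 109.75

109.75 millifarads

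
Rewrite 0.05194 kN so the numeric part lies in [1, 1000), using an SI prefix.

= 51.94 N; mantissa already in [1, 1000).

51.94 N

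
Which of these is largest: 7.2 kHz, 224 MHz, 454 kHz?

224 MHz

7.2 kHz = 7200 Hz
224 MHz = 224000000 Hz
454 kHz = 454000 Hz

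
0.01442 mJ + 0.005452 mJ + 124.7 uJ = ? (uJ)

144.572 uJ

In uJ:
  0.01442 mJ = 0.01442 × 10^3 uJ = 14.42
  0.005452 mJ = 0.005452 × 10^3 uJ = 5.452
  124.7 uJ → 124.7
Sum: 14.42 + 5.452 + 124.7 = 144.572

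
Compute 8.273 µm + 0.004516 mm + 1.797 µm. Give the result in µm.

14.586 µm

In µm:
  8.273 µm → 8.273
  0.004516 mm = 0.004516 × 10³ µm = 4.516
  1.797 µm → 1.797
Sum: 8.273 + 4.516 + 1.797 = 14.586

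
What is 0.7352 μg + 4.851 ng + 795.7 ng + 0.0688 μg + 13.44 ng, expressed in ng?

1617.991 ng

In ng:
  0.7352 μg = 0.7352 × 10^3 ng = 735.2
  4.851 ng → 4.851
  795.7 ng → 795.7
  0.0688 μg = 0.0688 × 10^3 ng = 68.8
  13.44 ng → 13.44
Sum: 735.2 + 4.851 + 795.7 + 68.8 + 13.44 = 1617.991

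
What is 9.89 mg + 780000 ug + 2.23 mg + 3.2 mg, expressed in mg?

In mg:
  9.89 mg → 9.89
  780000 ug = 780000e-3 mg = 780
  2.23 mg → 2.23
  3.2 mg → 3.2
Sum: 9.89 + 780 + 2.23 + 3.2 = 795.32

795.32 mg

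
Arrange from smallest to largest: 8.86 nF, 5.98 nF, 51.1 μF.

5.98 nF < 8.86 nF < 51.1 μF

8.86 nF = 0.00000000886 F
5.98 nF = 0.00000000598 F
51.1 μF = 0.0000511 F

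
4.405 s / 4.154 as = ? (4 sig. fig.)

1060000000000000000

(4.405) / (4.154 × 10^-18) = 1.0604 × 10^18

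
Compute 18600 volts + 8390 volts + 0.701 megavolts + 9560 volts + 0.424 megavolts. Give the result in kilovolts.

In kilovolts:
  18600 volts = 18600e-3 kilovolts = 18.6
  8390 volts = 8390e-3 kilovolts = 8.39
  0.701 megavolts = 0.701e3 kilovolts = 701
  9560 volts = 9560e-3 kilovolts = 9.56
  0.424 megavolts = 0.424e3 kilovolts = 424
Sum: 18.6 + 8.39 + 701 + 9.56 + 424 = 1161.55

1161.55 kilovolts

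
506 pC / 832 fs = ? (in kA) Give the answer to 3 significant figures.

(506 × 10^-12) / (832 × 10^-15) = 0.60817 × 10^3 A

0.608 kA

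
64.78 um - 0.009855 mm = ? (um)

54.925 um

In um:
  64.78 um → 64.78
  0.009855 mm = 0.009855 × 10³ um = 9.855
Difference: 64.78 - 9.855 = 54.925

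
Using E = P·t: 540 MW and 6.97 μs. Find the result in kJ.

540e6 × 6.97e-6 = 3763.8 J

3.7638 kJ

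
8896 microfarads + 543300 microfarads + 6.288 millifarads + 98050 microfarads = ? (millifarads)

656.534 millifarads

In millifarads:
  8896 microfarads = 8896e-3 millifarads = 8.896
  543300 microfarads = 543300e-3 millifarads = 543.3
  6.288 millifarads → 6.288
  98050 microfarads = 98050e-3 millifarads = 98.05
Sum: 8.896 + 543.3 + 6.288 + 98.05 = 656.534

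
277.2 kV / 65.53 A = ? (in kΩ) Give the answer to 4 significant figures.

(277.2 × 10³) / (65.53) = 4.23012 × 10³ Ω

4.230 kΩ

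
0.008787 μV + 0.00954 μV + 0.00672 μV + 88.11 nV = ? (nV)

In nV:
  0.008787 μV = 0.008787e3 nV = 8.787
  0.00954 μV = 0.00954e3 nV = 9.54
  0.00672 μV = 0.00672e3 nV = 6.72
  88.11 nV → 88.11
Sum: 8.787 + 9.54 + 6.72 + 88.11 = 113.157

113.157 nV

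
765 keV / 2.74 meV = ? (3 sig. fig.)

279000000

(765 × 10^3) / (2.74 × 10^-3) = 279.2 × 10^6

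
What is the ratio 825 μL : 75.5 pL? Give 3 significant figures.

(825 × 10^-6) / (75.5 × 10^-12) = 10.93 × 10^6

10900000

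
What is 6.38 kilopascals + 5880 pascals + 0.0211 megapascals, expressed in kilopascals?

33.36 kilopascals

In kilopascals:
  6.38 kilopascals → 6.38
  5880 pascals = 5880e-3 kilopascals = 5.88
  0.0211 megapascals = 0.0211e3 kilopascals = 21.1
Sum: 6.38 + 5.88 + 21.1 = 33.36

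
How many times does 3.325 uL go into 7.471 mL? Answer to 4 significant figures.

2247

(7.471 × 10⁻³) / (3.325 × 10⁻⁶) = 2.2469 × 10³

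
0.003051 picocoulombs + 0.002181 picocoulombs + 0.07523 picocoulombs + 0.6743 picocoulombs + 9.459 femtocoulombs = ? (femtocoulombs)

In femtocoulombs:
  0.003051 picocoulombs = 0.003051 × 10³ femtocoulombs = 3.051
  0.002181 picocoulombs = 0.002181 × 10³ femtocoulombs = 2.181
  0.07523 picocoulombs = 0.07523 × 10³ femtocoulombs = 75.23
  0.6743 picocoulombs = 0.6743 × 10³ femtocoulombs = 674.3
  9.459 femtocoulombs → 9.459
Sum: 3.051 + 2.181 + 75.23 + 674.3 + 9.459 = 764.221

764.221 femtocoulombs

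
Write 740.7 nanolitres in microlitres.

0.7407 microlitres

nano = 10⁻⁹, micro = 10⁻⁶; factor is 10⁻³.
740.7 × 10⁻³ = 0.7407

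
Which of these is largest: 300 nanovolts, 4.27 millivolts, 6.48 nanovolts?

4.27 millivolts

300 nanovolts = 0.0000003 volts
4.27 millivolts = 0.00427 volts
6.48 nanovolts = 0.00000000648 volts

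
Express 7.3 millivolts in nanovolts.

7300000 nanovolts

milli = 10⁻³, nano = 10⁻⁹; factor is 10⁶.
7.3 × 10⁶ = 7300000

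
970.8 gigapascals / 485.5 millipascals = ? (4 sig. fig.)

2000000000000

(970.8e9) / (485.5e-3) = 1.9996e12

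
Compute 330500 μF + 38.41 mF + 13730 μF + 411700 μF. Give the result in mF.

794.34 mF

In mF:
  330500 μF = 330500 × 10⁻³ mF = 330.5
  38.41 mF → 38.41
  13730 μF = 13730 × 10⁻³ mF = 13.73
  411700 μF = 411700 × 10⁻³ mF = 411.7
Sum: 330.5 + 38.41 + 13.73 + 411.7 = 794.34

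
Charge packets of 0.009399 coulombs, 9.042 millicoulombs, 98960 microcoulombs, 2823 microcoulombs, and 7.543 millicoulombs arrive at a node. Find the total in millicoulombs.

In millicoulombs:
  0.009399 coulombs = 0.009399 × 10^3 millicoulombs = 9.399
  9.042 millicoulombs → 9.042
  98960 microcoulombs = 98960 × 10^-3 millicoulombs = 98.96
  2823 microcoulombs = 2823 × 10^-3 millicoulombs = 2.823
  7.543 millicoulombs → 7.543
Sum: 9.399 + 9.042 + 98.96 + 2.823 + 7.543 = 127.767

127.767 millicoulombs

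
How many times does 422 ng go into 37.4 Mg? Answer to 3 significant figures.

88600000000000

(37.4e6) / (422e-9) = 0.08863e15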